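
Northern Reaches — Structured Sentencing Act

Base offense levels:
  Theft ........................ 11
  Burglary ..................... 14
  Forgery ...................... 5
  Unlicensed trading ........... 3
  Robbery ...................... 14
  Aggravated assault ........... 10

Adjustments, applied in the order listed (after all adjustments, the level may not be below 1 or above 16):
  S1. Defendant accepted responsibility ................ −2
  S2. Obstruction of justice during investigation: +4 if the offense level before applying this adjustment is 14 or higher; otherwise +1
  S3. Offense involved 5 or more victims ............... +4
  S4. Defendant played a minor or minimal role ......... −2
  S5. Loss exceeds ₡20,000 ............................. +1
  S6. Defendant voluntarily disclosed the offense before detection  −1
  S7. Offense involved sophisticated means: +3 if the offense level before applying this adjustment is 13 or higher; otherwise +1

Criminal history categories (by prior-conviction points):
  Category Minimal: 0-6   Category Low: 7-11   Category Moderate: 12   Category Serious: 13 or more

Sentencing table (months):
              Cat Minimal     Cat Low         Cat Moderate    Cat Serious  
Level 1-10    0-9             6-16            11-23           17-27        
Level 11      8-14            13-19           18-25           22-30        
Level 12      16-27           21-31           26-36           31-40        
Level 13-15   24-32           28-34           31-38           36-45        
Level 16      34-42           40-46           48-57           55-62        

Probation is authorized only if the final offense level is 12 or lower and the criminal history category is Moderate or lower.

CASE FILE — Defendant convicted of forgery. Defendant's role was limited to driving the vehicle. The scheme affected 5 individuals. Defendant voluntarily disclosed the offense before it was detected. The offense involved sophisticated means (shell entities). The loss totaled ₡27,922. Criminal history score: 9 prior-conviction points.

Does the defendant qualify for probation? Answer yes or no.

Base offense level for forgery: 5.
S1 does not apply.
S3 applies: 5 + 4 = 9.
S4 applies: 9 − 2 = 7.
S5 applies: 7 + 1 = 8.
S6 applies: 8 − 1 = 7.
S7 applies (level before this adjustment is 7 < 13, so +1): 7 + 1 = 8.
Final offense level: 8.
Criminal history: 9 prior points → Category Low (7-11).
Level 8 falls in the 1-10 band.
Grid: Level 1-10 × Category Low = 6-16 months.
Probation check: level 8 ≤ 12 and category Low ≤ Moderate → eligible.

Yes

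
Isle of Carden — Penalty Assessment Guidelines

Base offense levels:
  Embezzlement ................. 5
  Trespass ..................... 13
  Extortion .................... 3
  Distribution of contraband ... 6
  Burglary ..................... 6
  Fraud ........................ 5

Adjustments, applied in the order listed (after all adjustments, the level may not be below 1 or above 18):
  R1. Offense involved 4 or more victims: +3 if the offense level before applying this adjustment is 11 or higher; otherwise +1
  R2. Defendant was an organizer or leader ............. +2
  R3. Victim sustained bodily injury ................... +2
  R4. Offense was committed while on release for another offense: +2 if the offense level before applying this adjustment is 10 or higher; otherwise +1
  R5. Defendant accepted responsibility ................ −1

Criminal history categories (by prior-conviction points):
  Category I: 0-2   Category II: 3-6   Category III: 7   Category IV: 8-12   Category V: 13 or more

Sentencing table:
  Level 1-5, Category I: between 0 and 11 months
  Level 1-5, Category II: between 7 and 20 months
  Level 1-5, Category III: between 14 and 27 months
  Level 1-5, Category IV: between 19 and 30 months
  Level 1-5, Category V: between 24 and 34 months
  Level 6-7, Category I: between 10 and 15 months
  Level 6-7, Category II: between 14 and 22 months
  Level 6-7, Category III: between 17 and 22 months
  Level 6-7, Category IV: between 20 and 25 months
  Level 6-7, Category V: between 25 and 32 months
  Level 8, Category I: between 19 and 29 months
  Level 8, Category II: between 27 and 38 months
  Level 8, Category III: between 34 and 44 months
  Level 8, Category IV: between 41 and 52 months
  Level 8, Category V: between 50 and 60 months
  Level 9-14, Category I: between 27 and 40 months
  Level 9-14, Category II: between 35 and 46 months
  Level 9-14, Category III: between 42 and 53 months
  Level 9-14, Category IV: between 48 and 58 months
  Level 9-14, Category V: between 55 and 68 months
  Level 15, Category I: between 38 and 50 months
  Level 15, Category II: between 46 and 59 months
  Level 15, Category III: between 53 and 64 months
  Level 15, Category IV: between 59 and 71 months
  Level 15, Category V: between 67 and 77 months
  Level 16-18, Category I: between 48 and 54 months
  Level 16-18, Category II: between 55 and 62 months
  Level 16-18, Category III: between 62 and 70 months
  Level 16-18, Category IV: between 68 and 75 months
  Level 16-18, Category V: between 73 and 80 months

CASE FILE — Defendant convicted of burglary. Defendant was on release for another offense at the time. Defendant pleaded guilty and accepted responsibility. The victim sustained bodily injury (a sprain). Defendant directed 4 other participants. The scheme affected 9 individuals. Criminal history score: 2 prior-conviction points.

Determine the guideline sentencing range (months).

Base offense level for burglary: 6.
R1 applies (level before this adjustment is 6 < 11, so +1): 6 + 1 = 7.
R2 applies: 7 + 2 = 9.
R3 applies: 9 + 2 = 11.
R4 applies (level before this adjustment is 11 ≥ 10, so +2): 11 + 2 = 13.
R5 applies: 13 − 1 = 12.
Final offense level: 12.
Criminal history: 2 prior points → Category I (0-2).
Level 12 falls in the 9-14 band.
Grid: Level 9-14 × Category I = 27-40 months.

27-40 months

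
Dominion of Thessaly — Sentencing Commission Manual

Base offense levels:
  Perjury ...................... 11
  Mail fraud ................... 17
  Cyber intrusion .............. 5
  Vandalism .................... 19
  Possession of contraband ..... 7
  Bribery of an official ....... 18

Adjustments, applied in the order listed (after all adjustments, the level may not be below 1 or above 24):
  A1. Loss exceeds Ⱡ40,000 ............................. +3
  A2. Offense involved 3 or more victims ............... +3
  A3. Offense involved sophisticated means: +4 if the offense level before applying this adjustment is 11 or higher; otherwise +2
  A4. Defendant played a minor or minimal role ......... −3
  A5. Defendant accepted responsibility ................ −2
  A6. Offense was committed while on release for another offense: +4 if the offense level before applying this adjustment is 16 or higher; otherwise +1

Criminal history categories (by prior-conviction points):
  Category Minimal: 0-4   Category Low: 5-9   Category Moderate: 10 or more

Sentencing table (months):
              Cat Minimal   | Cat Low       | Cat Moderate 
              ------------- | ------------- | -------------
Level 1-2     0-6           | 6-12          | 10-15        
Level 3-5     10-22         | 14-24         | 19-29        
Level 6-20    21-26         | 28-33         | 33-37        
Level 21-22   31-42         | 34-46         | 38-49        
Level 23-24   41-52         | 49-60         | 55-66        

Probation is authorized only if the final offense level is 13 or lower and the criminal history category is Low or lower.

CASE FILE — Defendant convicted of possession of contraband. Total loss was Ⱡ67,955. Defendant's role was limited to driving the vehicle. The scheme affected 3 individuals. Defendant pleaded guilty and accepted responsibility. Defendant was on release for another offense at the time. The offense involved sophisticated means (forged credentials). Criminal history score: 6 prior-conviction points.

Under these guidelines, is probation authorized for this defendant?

Yes

Base offense level for possession of contraband: 7.
A1 applies: 7 + 3 = 10.
A2 applies: 10 + 3 = 13.
A3 applies (level before this adjustment is 13 ≥ 11, so +4): 13 + 4 = 17.
A4 applies: 17 − 3 = 14.
A5 applies: 14 − 2 = 12.
A6 applies (level before this adjustment is 12 < 16, so +1): 12 + 1 = 13.
Final offense level: 13.
Criminal history: 6 prior points → Category Low (5-9).
Level 13 falls in the 6-20 band.
Grid: Level 6-20 × Category Low = 28-33 months.
Probation check: level 13 ≤ 13 and category Low ≤ Low → eligible.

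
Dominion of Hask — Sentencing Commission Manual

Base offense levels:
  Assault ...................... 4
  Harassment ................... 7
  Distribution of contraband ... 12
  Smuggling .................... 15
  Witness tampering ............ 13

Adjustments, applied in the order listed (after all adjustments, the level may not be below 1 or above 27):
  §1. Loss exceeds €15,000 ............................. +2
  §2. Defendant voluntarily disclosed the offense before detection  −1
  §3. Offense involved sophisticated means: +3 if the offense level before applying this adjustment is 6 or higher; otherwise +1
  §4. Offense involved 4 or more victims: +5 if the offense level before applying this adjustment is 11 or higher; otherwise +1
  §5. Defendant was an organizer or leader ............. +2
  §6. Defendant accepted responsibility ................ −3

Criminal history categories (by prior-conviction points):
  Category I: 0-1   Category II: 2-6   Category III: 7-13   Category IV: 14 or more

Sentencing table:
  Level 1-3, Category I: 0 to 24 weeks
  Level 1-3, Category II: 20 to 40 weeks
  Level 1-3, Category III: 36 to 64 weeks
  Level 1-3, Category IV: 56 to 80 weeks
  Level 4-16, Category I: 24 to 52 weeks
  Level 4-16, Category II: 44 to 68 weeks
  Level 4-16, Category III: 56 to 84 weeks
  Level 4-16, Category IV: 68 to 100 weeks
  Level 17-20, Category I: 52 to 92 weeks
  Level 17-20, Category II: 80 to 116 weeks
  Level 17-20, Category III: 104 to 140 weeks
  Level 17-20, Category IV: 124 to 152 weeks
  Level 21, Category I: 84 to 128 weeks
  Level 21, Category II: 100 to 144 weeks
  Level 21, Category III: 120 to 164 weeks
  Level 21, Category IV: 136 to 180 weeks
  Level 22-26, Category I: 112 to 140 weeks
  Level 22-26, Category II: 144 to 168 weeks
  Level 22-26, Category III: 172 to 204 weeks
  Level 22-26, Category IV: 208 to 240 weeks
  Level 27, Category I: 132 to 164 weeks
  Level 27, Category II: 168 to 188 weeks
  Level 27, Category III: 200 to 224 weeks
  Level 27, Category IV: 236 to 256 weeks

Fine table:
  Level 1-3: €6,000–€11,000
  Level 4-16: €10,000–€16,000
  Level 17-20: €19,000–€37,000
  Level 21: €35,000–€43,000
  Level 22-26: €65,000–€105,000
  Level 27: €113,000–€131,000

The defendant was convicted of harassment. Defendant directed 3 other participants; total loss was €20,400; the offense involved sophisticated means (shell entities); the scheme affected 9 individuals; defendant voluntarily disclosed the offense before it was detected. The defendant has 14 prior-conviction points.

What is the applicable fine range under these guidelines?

€19,000–€37,000

Base offense level for harassment: 7.
§1 applies: 7 + 2 = 9.
§2 applies: 9 − 1 = 8.
§3 applies (level before this adjustment is 8 ≥ 6, so +3): 8 + 3 = 11.
§4 applies (level before this adjustment is 11 ≥ 11, so +5): 11 + 5 = 16.
§5 applies: 16 + 2 = 18.
§6 does not apply.
Final offense level: 18.
Level 18 falls in the 17-20 band.
Fine table: Level 17-20 → €19,000–€37,000.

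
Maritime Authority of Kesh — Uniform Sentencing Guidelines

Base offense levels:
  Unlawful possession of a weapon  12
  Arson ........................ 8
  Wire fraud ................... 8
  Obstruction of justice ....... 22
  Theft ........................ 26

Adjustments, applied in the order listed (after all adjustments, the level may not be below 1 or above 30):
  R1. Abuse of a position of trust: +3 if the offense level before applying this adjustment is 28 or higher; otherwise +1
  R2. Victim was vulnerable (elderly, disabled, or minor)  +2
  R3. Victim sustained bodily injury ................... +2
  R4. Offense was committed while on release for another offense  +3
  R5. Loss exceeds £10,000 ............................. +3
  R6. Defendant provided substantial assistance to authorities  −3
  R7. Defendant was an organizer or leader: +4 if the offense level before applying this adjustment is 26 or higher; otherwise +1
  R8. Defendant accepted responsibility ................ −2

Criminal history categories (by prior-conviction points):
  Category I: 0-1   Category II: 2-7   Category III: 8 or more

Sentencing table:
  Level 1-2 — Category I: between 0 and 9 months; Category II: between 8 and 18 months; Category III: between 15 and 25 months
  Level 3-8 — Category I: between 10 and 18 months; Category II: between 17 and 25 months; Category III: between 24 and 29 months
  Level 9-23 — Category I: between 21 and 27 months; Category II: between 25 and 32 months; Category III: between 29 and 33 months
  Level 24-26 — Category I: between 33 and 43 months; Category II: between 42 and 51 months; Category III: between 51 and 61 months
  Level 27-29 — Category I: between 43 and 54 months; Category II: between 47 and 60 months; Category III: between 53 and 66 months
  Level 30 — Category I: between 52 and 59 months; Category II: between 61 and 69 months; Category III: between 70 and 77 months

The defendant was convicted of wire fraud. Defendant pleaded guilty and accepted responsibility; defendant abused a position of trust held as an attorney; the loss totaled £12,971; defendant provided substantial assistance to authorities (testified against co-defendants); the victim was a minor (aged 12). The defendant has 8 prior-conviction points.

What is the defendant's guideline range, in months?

Base offense level for wire fraud: 8.
R1 applies (level before this adjustment is 8 < 28, so +1): 8 + 1 = 9.
R2 applies: 9 + 2 = 11.
R3 does not apply.
R5 applies: 11 + 3 = 14.
R6 applies: 14 − 3 = 11.
R8 applies: 11 − 2 = 9.
Final offense level: 9.
Criminal history: 8 prior points → Category III (8+).
Level 9 falls in the 9-23 band.
Grid: Level 9-23 × Category III = 29-33 months.

29-33 months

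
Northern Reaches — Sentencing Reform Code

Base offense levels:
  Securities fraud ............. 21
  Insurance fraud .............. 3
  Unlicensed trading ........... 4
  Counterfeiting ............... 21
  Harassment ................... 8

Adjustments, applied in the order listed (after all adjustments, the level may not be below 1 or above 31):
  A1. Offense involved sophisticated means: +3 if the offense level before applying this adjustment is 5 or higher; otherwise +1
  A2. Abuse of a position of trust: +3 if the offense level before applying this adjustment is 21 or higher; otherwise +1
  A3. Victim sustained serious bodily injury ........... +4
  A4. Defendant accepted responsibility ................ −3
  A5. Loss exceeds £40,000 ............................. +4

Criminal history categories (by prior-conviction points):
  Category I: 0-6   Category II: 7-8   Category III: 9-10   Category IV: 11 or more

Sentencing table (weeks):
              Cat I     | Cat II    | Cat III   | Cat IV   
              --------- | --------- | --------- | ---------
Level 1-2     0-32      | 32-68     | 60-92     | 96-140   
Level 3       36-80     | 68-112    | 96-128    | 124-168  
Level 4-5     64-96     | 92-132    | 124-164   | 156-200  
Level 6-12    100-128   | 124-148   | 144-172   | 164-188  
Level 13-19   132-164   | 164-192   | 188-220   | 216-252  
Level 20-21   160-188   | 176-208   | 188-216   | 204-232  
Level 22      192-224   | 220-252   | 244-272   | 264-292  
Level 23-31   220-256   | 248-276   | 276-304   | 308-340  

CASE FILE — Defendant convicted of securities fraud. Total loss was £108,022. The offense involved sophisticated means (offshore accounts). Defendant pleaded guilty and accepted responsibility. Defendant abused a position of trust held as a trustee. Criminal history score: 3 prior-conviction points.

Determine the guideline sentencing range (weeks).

Base offense level for securities fraud: 21.
A1 applies (level before this adjustment is 21 ≥ 5, so +3): 21 + 3 = 24.
A2 applies (level before this adjustment is 24 ≥ 21, so +3): 24 + 3 = 27.
A3 does not apply.
A4 applies: 27 − 3 = 24.
A5 applies: 24 + 4 = 28.
Final offense level: 28.
Criminal history: 3 prior points → Category I (0-6).
Level 28 falls in the 23-31 band.
Grid: Level 23-31 × Category I = 220-256 weeks.

220-256 weeks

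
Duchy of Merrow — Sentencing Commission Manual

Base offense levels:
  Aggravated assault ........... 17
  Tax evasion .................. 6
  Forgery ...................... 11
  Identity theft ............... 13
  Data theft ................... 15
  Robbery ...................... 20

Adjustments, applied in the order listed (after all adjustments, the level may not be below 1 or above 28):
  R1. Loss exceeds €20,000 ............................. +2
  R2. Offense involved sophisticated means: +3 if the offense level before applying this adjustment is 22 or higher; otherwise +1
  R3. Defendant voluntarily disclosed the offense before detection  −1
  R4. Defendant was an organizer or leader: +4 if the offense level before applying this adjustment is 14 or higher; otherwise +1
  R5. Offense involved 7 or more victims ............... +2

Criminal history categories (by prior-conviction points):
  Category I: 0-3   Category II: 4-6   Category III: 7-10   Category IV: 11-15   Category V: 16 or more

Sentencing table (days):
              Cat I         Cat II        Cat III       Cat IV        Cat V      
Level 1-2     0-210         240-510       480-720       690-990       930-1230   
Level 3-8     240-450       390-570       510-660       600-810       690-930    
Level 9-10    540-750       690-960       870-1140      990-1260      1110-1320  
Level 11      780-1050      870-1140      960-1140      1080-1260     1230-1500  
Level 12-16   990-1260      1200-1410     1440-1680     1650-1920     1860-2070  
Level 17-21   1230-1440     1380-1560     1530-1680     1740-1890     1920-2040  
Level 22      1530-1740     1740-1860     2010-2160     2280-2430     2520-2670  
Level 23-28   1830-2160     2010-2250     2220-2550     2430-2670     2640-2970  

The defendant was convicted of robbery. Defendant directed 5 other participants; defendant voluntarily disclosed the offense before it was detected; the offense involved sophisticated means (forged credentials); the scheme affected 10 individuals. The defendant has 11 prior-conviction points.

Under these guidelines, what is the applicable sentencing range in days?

2430-2670 days

Base offense level for robbery: 20.
R2 applies (level before this adjustment is 20 < 22, so +1): 20 + 1 = 21.
R3 applies: 21 − 1 = 20.
R4 applies (level before this adjustment is 20 ≥ 14, so +4): 20 + 4 = 24.
R5 applies: 24 + 2 = 26.
Final offense level: 26.
Criminal history: 11 prior points → Category IV (11-15).
Level 26 falls in the 23-28 band.
Grid: Level 23-28 × Category IV = 2430-2670 days.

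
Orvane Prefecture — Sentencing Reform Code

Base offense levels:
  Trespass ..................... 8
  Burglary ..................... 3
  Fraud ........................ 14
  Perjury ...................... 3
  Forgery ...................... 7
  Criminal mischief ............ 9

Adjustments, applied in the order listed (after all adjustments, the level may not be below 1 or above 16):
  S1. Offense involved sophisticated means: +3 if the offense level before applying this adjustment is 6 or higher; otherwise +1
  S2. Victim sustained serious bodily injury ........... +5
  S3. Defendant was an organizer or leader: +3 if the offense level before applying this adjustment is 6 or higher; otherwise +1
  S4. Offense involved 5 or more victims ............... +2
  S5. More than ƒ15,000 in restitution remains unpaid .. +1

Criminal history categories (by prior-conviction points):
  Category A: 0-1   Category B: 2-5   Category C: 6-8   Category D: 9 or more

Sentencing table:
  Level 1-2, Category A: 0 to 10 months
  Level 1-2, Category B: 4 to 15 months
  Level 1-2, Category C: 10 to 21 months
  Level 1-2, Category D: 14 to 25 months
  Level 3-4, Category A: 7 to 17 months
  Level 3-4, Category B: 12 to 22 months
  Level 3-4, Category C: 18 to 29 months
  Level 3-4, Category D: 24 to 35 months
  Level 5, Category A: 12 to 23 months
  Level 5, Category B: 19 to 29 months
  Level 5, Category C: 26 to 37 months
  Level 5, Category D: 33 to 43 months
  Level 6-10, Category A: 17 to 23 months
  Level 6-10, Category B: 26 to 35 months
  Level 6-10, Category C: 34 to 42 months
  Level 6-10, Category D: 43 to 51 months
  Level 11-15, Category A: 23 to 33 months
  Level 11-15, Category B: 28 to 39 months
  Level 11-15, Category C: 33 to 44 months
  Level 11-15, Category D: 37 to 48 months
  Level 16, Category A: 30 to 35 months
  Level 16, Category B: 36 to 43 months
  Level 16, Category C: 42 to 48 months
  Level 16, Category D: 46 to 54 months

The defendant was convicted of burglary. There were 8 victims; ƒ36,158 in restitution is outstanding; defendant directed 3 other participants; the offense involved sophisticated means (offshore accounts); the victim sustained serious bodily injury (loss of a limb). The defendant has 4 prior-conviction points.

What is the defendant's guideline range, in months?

28-39 months

Base offense level for burglary: 3.
S1 applies (level before this adjustment is 3 < 6, so +1): 3 + 1 = 4.
S2 applies: 4 + 5 = 9.
S3 applies (level before this adjustment is 9 ≥ 6, so +3): 9 + 3 = 12.
S4 applies: 12 + 2 = 14.
S5 applies: 14 + 1 = 15.
Final offense level: 15.
Criminal history: 4 prior points → Category B (2-5).
Level 15 falls in the 11-15 band.
Grid: Level 11-15 × Category B = 28-39 months.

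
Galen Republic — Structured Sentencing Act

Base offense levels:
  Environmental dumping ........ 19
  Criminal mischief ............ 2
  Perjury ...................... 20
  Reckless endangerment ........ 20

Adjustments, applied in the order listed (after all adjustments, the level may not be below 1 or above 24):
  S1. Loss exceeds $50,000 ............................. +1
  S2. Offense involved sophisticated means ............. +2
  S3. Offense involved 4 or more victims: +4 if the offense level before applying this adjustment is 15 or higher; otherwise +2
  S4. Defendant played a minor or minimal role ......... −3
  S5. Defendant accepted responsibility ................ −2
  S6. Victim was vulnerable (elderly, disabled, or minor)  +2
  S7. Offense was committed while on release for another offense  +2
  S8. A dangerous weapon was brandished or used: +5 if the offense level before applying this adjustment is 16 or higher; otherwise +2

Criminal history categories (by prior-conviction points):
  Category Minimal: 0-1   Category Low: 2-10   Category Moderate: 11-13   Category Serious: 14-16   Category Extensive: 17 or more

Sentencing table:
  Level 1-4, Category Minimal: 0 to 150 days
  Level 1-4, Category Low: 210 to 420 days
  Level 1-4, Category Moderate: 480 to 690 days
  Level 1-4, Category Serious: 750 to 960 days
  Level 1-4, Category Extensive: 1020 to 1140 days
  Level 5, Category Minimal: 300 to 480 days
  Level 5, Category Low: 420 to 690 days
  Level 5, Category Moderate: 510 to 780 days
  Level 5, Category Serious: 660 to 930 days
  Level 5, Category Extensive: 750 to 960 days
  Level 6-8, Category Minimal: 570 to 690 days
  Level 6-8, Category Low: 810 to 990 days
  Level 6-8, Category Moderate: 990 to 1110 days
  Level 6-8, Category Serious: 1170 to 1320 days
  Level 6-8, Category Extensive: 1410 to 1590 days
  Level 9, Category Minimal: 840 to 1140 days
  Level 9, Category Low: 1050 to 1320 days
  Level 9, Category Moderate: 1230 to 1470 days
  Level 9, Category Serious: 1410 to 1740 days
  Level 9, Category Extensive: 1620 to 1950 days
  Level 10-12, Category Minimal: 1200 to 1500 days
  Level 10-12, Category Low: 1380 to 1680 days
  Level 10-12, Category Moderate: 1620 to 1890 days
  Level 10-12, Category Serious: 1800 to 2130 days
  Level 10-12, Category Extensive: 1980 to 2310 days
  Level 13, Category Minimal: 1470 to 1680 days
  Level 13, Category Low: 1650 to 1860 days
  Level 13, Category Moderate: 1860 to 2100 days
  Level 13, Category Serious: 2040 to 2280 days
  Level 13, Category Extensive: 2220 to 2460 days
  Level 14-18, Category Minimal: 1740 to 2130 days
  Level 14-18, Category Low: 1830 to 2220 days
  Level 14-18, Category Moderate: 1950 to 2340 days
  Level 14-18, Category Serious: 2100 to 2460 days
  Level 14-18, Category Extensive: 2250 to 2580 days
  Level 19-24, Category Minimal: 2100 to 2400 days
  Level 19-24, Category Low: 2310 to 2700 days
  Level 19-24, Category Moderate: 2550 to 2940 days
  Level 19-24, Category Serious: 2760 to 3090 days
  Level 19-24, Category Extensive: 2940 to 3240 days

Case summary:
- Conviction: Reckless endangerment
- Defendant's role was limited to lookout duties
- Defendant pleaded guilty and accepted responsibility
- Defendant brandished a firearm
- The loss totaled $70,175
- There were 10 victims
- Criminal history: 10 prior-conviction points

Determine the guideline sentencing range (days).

2310-2700 days

Base offense level for reckless endangerment: 20.
S1 applies: 20 + 1 = 21.
S2 does not apply.
S3 applies (level before this adjustment is 21 ≥ 15, so +4): 21 + 4 = 25.
S4 applies: 25 − 3 = 22.
S5 applies: 22 − 2 = 20.
S6 does not apply.
S8 applies (level before this adjustment is 20 ≥ 16, so +5): 20 + 5 = 25.
Level 25 exceeds the maximum of 24; capped at 24.
Final offense level: 24.
Criminal history: 10 prior points → Category Low (2-10).
Level 24 falls in the 19-24 band.
Grid: Level 19-24 × Category Low = 2310-2700 days.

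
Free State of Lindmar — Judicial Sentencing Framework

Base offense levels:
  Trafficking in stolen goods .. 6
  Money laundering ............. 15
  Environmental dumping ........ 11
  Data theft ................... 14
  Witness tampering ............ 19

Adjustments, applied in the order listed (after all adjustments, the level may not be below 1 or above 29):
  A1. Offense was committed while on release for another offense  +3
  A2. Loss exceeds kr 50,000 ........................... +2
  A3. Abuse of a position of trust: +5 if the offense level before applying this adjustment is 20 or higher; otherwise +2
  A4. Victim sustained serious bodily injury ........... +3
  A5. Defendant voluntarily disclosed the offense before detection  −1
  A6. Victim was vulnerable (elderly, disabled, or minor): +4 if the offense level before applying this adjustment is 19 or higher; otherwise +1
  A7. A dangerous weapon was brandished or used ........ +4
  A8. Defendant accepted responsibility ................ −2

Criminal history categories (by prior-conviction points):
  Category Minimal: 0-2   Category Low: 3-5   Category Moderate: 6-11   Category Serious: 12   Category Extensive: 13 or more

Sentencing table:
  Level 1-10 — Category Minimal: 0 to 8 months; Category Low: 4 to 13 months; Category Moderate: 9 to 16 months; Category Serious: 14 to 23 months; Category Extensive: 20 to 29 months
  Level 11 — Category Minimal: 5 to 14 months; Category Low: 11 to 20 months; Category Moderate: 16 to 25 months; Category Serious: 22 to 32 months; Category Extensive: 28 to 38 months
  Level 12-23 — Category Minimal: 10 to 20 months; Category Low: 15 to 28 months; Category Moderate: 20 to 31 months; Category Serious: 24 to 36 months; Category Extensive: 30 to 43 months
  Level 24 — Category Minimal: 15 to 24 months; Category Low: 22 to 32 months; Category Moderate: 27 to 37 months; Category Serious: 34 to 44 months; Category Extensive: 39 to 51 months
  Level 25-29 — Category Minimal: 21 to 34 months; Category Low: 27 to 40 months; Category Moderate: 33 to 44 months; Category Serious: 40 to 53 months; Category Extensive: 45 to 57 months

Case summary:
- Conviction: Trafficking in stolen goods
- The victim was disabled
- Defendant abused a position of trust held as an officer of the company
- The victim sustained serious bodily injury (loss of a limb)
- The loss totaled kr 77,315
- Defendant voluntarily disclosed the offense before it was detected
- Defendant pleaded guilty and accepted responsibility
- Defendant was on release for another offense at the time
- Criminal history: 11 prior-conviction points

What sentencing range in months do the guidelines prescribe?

20-31 months

Base offense level for trafficking in stolen goods: 6.
A1 applies: 6 + 3 = 9.
A2 applies: 9 + 2 = 11.
A3 applies (level before this adjustment is 11 < 20, so +2): 11 + 2 = 13.
A4 applies: 13 + 3 = 16.
A5 applies: 16 − 1 = 15.
A6 applies (level before this adjustment is 15 < 19, so +1): 15 + 1 = 16.
A7 does not apply.
A8 applies: 16 − 2 = 14.
Final offense level: 14.
Criminal history: 11 prior points → Category Moderate (6-11).
Level 14 falls in the 12-23 band.
Grid: Level 12-23 × Category Moderate = 20-31 months.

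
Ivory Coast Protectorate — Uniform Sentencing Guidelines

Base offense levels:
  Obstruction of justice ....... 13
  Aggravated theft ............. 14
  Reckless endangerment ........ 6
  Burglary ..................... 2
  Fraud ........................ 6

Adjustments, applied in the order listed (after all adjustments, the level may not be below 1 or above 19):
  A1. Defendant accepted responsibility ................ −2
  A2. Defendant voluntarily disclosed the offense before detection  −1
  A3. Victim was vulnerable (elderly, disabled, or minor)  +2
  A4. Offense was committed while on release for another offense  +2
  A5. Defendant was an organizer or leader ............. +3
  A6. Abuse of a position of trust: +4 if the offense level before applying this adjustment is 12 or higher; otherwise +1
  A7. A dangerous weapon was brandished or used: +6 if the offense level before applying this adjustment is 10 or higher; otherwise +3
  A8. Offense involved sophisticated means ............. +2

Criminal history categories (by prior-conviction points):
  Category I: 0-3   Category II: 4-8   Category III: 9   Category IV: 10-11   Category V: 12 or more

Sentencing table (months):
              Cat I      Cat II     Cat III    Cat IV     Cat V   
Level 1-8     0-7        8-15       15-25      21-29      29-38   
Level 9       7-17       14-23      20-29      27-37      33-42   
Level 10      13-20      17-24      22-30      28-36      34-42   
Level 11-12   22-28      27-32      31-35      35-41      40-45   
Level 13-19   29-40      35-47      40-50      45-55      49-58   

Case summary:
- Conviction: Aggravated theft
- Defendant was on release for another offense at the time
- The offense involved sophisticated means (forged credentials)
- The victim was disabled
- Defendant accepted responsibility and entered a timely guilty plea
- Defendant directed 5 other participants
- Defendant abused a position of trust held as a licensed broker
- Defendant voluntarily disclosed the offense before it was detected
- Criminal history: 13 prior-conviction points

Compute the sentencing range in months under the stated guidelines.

49-58 months

Base offense level for aggravated theft: 14.
A1 applies: 14 − 2 = 12.
A2 applies: 12 − 1 = 11.
A3 applies: 11 + 2 = 13.
A4 applies: 13 + 2 = 15.
A5 applies: 15 + 3 = 18.
A6 applies (level before this adjustment is 18 ≥ 12, so +4): 18 + 4 = 22.
A7 does not apply.
A8 applies: 22 + 2 = 24.
Level 24 exceeds the maximum of 19; capped at 19.
Final offense level: 19.
Criminal history: 13 prior points → Category V (12+).
Level 19 falls in the 13-19 band.
Grid: Level 13-19 × Category V = 49-58 months.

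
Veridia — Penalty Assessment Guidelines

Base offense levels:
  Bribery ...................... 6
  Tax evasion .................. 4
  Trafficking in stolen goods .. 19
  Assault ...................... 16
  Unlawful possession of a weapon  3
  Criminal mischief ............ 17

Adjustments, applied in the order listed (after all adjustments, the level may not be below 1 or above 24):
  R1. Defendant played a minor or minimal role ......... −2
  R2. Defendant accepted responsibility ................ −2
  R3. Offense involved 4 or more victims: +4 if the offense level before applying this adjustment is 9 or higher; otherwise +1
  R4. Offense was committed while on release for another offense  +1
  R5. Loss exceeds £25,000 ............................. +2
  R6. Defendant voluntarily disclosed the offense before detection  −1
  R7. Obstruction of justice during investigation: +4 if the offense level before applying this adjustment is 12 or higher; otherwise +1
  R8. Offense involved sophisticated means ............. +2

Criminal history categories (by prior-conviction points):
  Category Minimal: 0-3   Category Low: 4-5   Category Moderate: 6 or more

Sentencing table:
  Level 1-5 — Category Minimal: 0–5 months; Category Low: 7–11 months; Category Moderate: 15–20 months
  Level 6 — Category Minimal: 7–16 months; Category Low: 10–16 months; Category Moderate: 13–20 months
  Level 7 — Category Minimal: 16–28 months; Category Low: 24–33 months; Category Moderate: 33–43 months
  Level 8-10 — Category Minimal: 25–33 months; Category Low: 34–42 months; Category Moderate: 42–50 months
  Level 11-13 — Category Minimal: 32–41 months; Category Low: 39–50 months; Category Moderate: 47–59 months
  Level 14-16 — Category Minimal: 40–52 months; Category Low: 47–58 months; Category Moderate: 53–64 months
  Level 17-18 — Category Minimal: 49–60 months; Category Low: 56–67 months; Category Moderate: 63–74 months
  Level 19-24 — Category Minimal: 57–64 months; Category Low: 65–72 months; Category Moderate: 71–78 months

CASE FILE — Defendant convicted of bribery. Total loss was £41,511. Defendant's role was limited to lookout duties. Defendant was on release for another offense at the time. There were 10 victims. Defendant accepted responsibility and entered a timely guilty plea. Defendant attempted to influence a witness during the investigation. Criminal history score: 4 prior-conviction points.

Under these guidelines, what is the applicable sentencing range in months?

Base offense level for bribery: 6.
R1 applies: 6 − 2 = 4.
R2 applies: 4 − 2 = 2.
R3 applies (level before this adjustment is 2 < 9, so +1): 2 + 1 = 3.
R4 applies: 3 + 1 = 4.
R5 applies: 4 + 2 = 6.
R6 does not apply.
R7 applies (level before this adjustment is 6 < 12, so +1): 6 + 1 = 7.
Final offense level: 7.
Criminal history: 4 prior points → Category Low (4-5).
Level 7 falls in the 7 band.
Grid: Level 7 × Category Low = 24-33 months.

24-33 months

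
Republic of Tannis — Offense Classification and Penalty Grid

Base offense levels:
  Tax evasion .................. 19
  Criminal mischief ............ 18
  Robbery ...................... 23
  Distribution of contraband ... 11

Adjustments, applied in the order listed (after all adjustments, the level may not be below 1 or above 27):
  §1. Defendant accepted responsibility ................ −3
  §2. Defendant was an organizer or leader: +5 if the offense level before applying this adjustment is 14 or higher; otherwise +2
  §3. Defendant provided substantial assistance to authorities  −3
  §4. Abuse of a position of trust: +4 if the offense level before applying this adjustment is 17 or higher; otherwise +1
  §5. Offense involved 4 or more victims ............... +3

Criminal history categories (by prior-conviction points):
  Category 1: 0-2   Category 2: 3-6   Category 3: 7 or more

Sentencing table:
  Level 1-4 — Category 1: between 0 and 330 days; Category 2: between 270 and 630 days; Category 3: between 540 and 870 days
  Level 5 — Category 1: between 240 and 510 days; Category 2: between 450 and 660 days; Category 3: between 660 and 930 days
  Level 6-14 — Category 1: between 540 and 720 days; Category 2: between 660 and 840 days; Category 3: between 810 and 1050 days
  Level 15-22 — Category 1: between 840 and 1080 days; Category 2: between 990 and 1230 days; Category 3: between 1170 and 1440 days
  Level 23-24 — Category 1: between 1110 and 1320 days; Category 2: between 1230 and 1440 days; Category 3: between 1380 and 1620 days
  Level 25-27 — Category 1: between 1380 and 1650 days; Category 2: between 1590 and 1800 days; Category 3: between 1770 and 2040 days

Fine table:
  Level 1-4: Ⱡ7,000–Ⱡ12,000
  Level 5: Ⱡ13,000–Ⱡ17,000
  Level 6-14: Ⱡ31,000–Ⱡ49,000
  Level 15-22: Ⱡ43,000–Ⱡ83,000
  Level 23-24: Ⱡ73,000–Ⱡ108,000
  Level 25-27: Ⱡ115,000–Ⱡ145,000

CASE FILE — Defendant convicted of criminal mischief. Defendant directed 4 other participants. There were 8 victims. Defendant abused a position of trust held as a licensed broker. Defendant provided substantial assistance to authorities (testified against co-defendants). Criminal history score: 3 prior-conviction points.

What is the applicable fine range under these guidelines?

Ⱡ115,000–Ⱡ145,000

Base offense level for criminal mischief: 18.
§2 applies (level before this adjustment is 18 ≥ 14, so +5): 18 + 5 = 23.
§3 applies: 23 − 3 = 20.
§4 applies (level before this adjustment is 20 ≥ 17, so +4): 20 + 4 = 24.
§5 applies: 24 + 3 = 27.
Final offense level: 27.
Level 27 falls in the 25-27 band.
Fine table: Level 25-27 → Ⱡ115,000–Ⱡ145,000.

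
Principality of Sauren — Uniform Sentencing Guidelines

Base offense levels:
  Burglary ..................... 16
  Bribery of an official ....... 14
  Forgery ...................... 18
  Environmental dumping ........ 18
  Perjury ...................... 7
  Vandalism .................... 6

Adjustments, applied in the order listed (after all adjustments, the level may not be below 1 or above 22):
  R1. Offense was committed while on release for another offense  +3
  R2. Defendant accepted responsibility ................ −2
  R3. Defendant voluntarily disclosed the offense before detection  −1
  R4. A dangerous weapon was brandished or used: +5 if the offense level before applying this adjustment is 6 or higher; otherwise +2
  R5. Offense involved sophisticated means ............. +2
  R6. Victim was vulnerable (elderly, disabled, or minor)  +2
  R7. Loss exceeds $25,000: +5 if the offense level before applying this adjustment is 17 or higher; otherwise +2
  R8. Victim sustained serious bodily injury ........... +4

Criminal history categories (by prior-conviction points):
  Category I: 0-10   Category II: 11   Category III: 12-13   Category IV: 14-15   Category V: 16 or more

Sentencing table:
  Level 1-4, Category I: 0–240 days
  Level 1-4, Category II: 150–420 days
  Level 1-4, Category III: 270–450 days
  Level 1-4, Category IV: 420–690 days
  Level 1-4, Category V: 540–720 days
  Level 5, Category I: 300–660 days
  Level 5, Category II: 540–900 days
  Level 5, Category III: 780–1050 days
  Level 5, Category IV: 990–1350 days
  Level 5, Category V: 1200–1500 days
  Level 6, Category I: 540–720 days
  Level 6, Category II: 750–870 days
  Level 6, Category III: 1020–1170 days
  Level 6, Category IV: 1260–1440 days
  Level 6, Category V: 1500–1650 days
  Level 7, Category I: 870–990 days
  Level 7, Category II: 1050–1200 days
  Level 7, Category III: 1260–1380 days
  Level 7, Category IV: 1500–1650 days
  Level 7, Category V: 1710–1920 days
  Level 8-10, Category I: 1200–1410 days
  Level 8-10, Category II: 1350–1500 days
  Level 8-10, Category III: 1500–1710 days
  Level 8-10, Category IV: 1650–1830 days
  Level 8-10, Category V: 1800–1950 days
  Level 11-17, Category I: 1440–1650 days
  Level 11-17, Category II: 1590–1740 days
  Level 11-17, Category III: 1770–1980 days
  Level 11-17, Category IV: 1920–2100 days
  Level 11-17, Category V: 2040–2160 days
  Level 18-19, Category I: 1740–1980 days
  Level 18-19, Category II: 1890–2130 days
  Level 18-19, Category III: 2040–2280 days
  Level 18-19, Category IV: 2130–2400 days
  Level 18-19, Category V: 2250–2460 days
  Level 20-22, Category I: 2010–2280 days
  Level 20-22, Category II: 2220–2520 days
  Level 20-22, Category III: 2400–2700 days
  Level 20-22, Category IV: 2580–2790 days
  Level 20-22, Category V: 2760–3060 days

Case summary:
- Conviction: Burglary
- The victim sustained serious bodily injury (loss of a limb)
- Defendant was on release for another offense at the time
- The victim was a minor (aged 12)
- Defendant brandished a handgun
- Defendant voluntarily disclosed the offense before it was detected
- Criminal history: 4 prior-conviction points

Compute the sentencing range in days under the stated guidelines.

Base offense level for burglary: 16.
R1 applies: 16 + 3 = 19.
R2 does not apply.
R3 applies: 19 − 1 = 18.
R4 applies (level before this adjustment is 18 ≥ 6, so +5): 18 + 5 = 23.
R5 does not apply.
R6 applies: 23 + 2 = 25.
R7 does not apply.
R8 applies: 25 + 4 = 29.
Level 29 exceeds the maximum of 22; capped at 22.
Final offense level: 22.
Criminal history: 4 prior points → Category I (0-10).
Level 22 falls in the 20-22 band.
Grid: Level 20-22 × Category I = 2010-2280 days.

2010-2280 days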